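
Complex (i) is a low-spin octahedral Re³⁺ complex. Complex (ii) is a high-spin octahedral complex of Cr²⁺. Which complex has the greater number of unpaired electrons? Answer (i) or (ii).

(ii)

(i): Re³⁺: group 7, so d-count = 7 − 3 = 4; t₂g⁴ eg⁰ → 2 unpaired.
(ii): Cr sits in group 6; removing 2 electrons leaves Cr²⁺ with 6 − 2 = 4 d electrons; t2g^3 e_g^1 → 4 unpaired.
So (ii) has more unpaired electrons.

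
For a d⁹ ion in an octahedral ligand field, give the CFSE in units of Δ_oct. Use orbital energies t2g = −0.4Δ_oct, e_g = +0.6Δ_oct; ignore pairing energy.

Configuration: t2g^6 e_g^3.
CFSE = 6(-0.4Δ_oct) + 3(0.6Δ_oct) = -2.4Δ_oct + 1.8Δ_oct = -0.6Δ_oct.

-0.6 Δ_oct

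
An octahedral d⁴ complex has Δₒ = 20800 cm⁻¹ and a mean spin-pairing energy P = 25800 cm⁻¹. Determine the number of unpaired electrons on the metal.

4

Since Δₒ = 20800 cm⁻¹ < P = 25800 cm⁻¹, the complex adopts the high-spin configuration.
Filling d⁴ accordingly: t₂g³ eg¹.
Unpaired electrons: 4.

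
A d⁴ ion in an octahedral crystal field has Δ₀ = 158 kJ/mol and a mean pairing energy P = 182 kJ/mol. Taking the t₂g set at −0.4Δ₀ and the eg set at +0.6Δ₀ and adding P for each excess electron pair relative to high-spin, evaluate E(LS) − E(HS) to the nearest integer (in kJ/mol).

In the high-spin limit (t₂g³ eg¹) the orbital term is -0.6Δ₀ = -95 kJ/mol, with no excess pairing.
For low-spin the configuration is t₂g⁴ eg⁰: orbital energy -1.6 × 158 = -253 kJ/mol, and 1 additional pair relative to high-spin adds 182 kJ/mol, giving -71 kJ/mol.
E(LS) − E(HS) = -71 − (-95) = 24 kJ/mol.

24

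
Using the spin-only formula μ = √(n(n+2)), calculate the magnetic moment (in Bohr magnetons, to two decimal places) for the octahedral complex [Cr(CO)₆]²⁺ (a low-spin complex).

CO is neutral, so the +2 overall charge sits on Cr: oxidation state +2.
Cr²⁺: group 6, so d-count = 6 − 2 = 4.
Configuration: t2g^4 e_g^0 → 2 unpaired electrons.
μ(spin-only) = √[2(2+2)] = √8 ≈ 2.83 Bohr magnetons.

2.83 Bohr magnetons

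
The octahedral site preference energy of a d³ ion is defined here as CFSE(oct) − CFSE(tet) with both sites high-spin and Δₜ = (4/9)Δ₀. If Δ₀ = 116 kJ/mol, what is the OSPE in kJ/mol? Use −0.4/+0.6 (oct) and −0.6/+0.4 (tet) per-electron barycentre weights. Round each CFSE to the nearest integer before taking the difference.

Octahedral (high-spin): t₂g³ eg⁰, CFSE = 3(−0.4) + 0(+0.6) = -1.2Δ₀ = -1.2 × 116 = -139 kJ/mol.
Tetrahedral e² t₂¹ gives -0.8Δₜ = -0.8 × (4/9) × 116 = -41 kJ/mol.
OSPE = CFSE(oct) − CFSE(tet) = -139 − (-41) = -98 kJ/mol.

-98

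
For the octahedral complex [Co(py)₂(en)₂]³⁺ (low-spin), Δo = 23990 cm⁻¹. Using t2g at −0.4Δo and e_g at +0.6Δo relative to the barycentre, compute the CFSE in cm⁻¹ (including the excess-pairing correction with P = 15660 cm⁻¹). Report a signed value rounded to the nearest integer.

-26256

Ligand charges: 2×(+0) from py and 2×(+0) from en sum to +0; with overall charge +3, Co is +3.
Co³⁺: group 9, so d-count = 9 − 3 = 6.
The d⁶ electrons fill as t2g^6 e_g^0.
The orbital stabilization is -2.4Δo = -2.4 × 23990 = -57576 cm⁻¹.
High-spin d⁶ would be t2g^4 e_g^2 with 1 pair; low-spin has 3, so 2 excess pairs cost +2P = +31320 cm⁻¹.
Overall CFSE = -57576 + 31320 = -26256 cm⁻¹.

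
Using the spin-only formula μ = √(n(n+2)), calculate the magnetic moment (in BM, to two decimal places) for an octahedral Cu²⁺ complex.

1.73 BM

Group 11 minus oxidation state +2 gives a d⁹ configuration for Cu²⁺.
Configuration: t2g^6 e_g^3 → 1 unpaired electron.
μ(spin-only) = √[1(1+2)] = √3 ≈ 1.73 BM.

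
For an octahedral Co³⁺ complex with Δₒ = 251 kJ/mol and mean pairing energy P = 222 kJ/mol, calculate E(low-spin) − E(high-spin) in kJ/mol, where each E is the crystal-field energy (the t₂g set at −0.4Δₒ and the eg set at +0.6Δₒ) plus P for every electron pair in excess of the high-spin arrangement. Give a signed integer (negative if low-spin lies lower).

Group 9 minus oxidation state +3 gives a d⁶ configuration for Co³⁺.
High-spin d⁶ fills as t₂g⁴ eg² with CFSE 4(−0.4) + 2(+0.6) = -0.4Δₒ = -100 kJ/mol.
For low-spin the configuration is t₂g⁶ eg⁰: orbital energy -2.4 × 251 = -602 kJ/mol, and 2 additional pairs relative to high-spin add 444 kJ/mol, giving -158 kJ/mol.
Thus E(LS) − E(HS) = -58 kJ/mol.

-58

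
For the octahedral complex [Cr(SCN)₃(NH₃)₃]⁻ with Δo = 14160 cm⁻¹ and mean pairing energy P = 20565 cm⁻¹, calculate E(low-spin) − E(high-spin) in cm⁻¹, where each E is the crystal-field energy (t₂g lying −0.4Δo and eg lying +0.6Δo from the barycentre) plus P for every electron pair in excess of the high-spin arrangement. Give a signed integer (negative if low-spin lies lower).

6405

Ligand charges: 3×(-1) from SCN⁻ and 3×(+0) from NH₃ sum to -3; with overall charge -1, Cr is +2.
Cr²⁺: group 6, so d-count = 6 − 2 = 4.
High-spin d⁴ fills as t₂g³ eg¹ with CFSE 3(−0.4) + 1(+0.6) = -0.6Δo = -8496 cm⁻¹.
Low-spin: t₂g⁴ eg⁰, orbital CFSE = -1.6Δo = -22656 cm⁻¹; plus 1 excess pair × P = +20565 cm⁻¹; total -2091 cm⁻¹.
Thus E(LS) − E(HS) = 6405 cm⁻¹.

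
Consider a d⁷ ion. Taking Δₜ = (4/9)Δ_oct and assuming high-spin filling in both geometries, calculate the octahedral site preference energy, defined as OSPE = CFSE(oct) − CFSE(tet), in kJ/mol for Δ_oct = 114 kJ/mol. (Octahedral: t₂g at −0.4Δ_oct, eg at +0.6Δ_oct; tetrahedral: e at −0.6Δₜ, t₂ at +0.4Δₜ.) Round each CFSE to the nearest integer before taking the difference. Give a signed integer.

-30

In an octahedral site d⁷ (HS) is t2g^5 e_g^2, giving CFSE(oct) = -0.8Δ_oct = -91 kJ/mol.
Tetrahedral: e^4 t2^3, CFSE = 4(−0.6) + 3(+0.4) = -1.2Δₜ = -1.2 × (4/9) × 114 = -61 kJ/mol.
OSPE = -91 − (-61) = -30 kJ/mol.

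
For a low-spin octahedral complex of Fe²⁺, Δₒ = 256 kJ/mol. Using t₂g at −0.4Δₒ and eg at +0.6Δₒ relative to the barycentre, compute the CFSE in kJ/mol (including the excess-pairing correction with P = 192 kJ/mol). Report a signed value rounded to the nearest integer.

Group 8 minus oxidation state +2 gives a d⁶ configuration for Fe²⁺.
The d⁶ electrons fill as t₂g⁶ eg⁰.
The orbital stabilization is -2.4Δₒ = -2.4 × 256 = -614 kJ/mol.
Pairing penalty: 3 pairs vs 1 in the high-spin reference → 2 extra × P = 384 kJ/mol.
Overall CFSE = -614 + 384 = -230 kJ/mol.

-230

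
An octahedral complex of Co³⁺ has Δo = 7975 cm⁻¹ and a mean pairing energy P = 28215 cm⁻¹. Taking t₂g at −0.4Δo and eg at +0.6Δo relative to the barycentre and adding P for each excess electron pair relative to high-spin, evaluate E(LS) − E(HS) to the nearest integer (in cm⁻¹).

Group 9 minus oxidation state +3 gives a d⁶ configuration for Co³⁺.
High-spin d⁶ fills as t₂g⁴ eg² with CFSE 4(−0.4) + 2(+0.6) = -0.4Δo = -3190 cm⁻¹.
For low-spin the configuration is t₂g⁶ eg⁰: orbital energy -2.4 × 7975 = -19140 cm⁻¹, and 2 additional pairs relative to high-spin add 56430 cm⁻¹, giving 37290 cm⁻¹.
Thus E(LS) − E(HS) = 40480 cm⁻¹.

40480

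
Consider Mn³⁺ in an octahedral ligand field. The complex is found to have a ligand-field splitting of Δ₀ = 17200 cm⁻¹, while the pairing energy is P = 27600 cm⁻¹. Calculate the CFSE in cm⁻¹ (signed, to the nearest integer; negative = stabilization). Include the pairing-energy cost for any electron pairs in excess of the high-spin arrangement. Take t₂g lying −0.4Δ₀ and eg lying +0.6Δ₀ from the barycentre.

Mn³⁺: group 7, so d-count = 7 − 3 = 4.
With Δ₀ < P the complex is high-spin.
That gives t₂g³ eg¹.
Orbital CFSE = -0.6Δ₀ = -0.6 × 17200 = -10320 cm⁻¹.
High-spin has no excess pairs, so no pairing correction applies.

-10320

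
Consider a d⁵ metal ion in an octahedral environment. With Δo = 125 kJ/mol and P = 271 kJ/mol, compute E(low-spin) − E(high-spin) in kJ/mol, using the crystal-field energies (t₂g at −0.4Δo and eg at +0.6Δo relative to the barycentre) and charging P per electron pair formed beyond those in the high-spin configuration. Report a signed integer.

High-spin: t₂g³ eg², CFSE = 0.0Δo = 0 kJ/mol.
Low-spin: t₂g⁵ eg⁰, orbital CFSE = -2.0Δo = -250 kJ/mol; plus 2 excess pairs × P = +542 kJ/mol; total 292 kJ/mol.
Thus E(LS) − E(HS) = 292 kJ/mol.

292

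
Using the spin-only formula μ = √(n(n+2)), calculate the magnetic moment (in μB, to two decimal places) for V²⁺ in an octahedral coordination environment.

3.87 μB

V is in group 5, so V²⁺ is d³ (5 − 2 = 3).
Configuration: t₂g³ eg⁰ → 3 unpaired electrons.
μ(spin-only) = √[3(3+2)] = √15 ≈ 3.87 μB.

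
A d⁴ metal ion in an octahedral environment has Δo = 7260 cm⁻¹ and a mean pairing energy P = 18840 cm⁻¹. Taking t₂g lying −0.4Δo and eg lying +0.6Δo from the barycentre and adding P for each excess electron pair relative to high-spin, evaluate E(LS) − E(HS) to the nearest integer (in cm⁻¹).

11580

In the high-spin limit (t₂g³ eg¹) the orbital term is -0.6Δo = -4356 cm⁻¹, with no excess pairing.
Low-spin t₂g⁴ eg⁰ gives -1.6Δo = -11616 cm⁻¹, but forming 1 extra pair costs 1P = 18840 cm⁻¹, so E(LS) = -11616 + 18840 = 7224 cm⁻¹.
The difference is 7224 − (-4356) = 11580 cm⁻¹, so high-spin lies lower.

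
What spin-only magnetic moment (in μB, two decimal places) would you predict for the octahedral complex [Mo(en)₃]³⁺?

en is neutral, so the +3 overall charge sits on Mo: oxidation state +3.
Group 6 minus oxidation state +3 gives a d³ configuration for Mo³⁺.
Configuration: t₂g³ eg⁰ → 3 unpaired electrons.
μ(spin-only) = √[3(3+2)] = √15 ≈ 3.87 μB.

3.87 μB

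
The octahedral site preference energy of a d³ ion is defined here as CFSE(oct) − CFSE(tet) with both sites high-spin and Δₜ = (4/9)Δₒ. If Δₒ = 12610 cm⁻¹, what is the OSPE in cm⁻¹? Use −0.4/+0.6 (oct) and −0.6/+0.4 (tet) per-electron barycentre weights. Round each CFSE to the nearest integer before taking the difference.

Octahedral (high-spin): t2g^3 e_g^0, CFSE = 3(−0.4) + 0(+0.6) = -1.2Δₒ = -1.2 × 12610 = -15132 cm⁻¹.
Tetrahedral: e^2 t2^1, CFSE = 2(−0.6) + 1(+0.4) = -0.8Δₜ = -0.8 × (4/9) × 12610 = -4484 cm⁻¹.
OSPE = CFSE(oct) − CFSE(tet) = -15132 − (-4484) = -10648 cm⁻¹.

-10648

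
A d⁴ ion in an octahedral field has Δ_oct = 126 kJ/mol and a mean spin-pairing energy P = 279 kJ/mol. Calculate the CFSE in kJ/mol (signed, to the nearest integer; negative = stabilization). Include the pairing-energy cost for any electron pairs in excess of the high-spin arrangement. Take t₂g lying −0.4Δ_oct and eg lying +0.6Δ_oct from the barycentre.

-76

Δ_oct < P, so pairing is avoided: the ground state is high-spin.
Configuration: t₂g³ eg¹.
Orbital CFSE = -0.6Δ_oct = -0.6 × 126 = -76 kJ/mol.
High-spin has no excess pairs, so no pairing correction applies.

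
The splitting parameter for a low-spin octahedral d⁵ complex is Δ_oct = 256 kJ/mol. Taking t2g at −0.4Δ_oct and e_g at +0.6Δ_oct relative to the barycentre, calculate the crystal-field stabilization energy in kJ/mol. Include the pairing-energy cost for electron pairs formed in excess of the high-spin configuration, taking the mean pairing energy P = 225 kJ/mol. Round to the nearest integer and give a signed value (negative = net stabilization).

Configuration: t2g^5 e_g^0.
Orbital CFSE = 5(-0.4) + 0(0.6) = -2.0Δ_oct = -2.0 × 256 = -512 kJ/mol.
High-spin d⁵ would be t2g^3 e_g^2 with 0 pairs; low-spin has 2, so 2 excess pairs cost +2P = +450 kJ/mol.
Overall CFSE = -512 + 450 = -62 kJ/mol.

-62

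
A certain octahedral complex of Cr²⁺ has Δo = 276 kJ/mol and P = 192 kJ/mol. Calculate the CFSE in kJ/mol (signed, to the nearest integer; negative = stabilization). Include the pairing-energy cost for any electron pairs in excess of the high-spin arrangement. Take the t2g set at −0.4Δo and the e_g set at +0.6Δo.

-250

Cr²⁺: group 6, so d-count = 6 − 2 = 4.
Since Δo = 276 kJ/mol > P = 192 kJ/mol, the complex adopts the low-spin configuration.
Configuration: t2g^4 e_g^0.
Orbital CFSE = -1.6Δo = -1.6 × 276 = -442 kJ/mol.
Excess pairs vs high-spin: 1 − 0 = 1; pairing cost = +192 kJ/mol.
Net CFSE = -442 + 192 = -250 kJ/mol.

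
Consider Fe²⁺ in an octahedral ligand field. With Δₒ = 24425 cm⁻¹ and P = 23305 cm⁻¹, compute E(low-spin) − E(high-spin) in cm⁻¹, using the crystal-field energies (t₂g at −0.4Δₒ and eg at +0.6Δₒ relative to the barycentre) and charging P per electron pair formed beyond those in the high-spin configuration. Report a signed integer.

Fe is in group 8, so Fe²⁺ is d⁶ (8 − 2 = 6).
High-spin d⁶ fills as t₂g⁴ eg² with CFSE 4(−0.4) + 2(+0.6) = -0.4Δₒ = -9770 cm⁻¹.
Low-spin: t₂g⁶ eg⁰, orbital CFSE = -2.4Δₒ = -58620 cm⁻¹; plus 2 excess pairs × P = +46610 cm⁻¹; total -12010 cm⁻¹.
The difference is -12010 − (-9770) = -2240 cm⁻¹, so low-spin lies lower.

-2240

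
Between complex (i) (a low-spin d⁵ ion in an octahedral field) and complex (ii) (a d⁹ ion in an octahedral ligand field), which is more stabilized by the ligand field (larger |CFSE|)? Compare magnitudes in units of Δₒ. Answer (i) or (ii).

(i)

(i): t2g^5 e_g^0, CFSE = -2.0Δₒ.
(ii): t2g^6 e_g^3, CFSE = -0.6Δₒ.
So (i) has the larger |CFSE|.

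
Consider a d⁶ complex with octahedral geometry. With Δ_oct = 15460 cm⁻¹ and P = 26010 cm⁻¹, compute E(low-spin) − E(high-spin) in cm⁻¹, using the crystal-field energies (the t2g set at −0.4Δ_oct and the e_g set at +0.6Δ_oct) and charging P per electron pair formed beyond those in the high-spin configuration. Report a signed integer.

21100

High-spin: t2g^4 e_g^2, CFSE = -0.4Δ_oct = -6184 cm⁻¹.
Low-spin: t2g^6 e_g^0, orbital CFSE = -2.4Δ_oct = -37104 cm⁻¹; plus 2 excess pairs × P = +52020 cm⁻¹; total 14916 cm⁻¹.
The difference is 14916 − (-6184) = 21100 cm⁻¹, so high-spin lies lower.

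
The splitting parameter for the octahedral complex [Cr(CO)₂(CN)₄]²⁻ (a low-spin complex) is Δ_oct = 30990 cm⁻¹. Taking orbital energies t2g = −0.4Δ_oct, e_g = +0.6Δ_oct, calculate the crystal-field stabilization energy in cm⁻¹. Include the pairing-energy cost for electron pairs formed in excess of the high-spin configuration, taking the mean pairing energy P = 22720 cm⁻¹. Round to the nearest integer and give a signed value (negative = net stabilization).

Ligand charges: 2×(+0) from CO and 4×(-1) from CN⁻ sum to -4; with overall charge -2, Cr is +2.
Group 6 minus oxidation state +2 gives a d⁴ configuration for Cr²⁺.
Configuration: t2g^4 e_g^0.
Orbital CFSE = 4(-0.4) + 0(0.6) = -1.6Δ_oct = -1.6 × 30990 = -49584 cm⁻¹.
Pairing penalty: 1 pair vs 0 in the high-spin reference → 1 extra × P = 22720 cm⁻¹.
Combining: -49584 + 22720 = -26864 cm⁻¹.

-26864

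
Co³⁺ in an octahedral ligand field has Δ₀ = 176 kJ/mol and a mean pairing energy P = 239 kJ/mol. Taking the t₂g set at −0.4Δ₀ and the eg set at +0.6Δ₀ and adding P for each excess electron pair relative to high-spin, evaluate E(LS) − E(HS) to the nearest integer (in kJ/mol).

126

Co³⁺: group 9, so d-count = 9 − 3 = 6.
In the high-spin limit (t₂g⁴ eg²) the orbital term is -0.4Δ₀ = -70 kJ/mol, with no excess pairing.
For low-spin the configuration is t₂g⁶ eg⁰: orbital energy -2.4 × 176 = -422 kJ/mol, and 2 additional pairs relative to high-spin add 478 kJ/mol, giving 56 kJ/mol.
E(LS) − E(HS) = 56 − (-70) = 126 kJ/mol.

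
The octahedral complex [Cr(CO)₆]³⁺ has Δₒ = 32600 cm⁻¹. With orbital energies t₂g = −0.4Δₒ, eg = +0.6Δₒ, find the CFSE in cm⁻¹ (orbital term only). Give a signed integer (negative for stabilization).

CO is neutral, so the +3 overall charge sits on Cr: oxidation state +3.
Cr is in group 6, so Cr³⁺ is d³ (6 − 3 = 3).
The d³ electrons fill as t₂g³ eg⁰.
The orbital stabilization is -1.2Δₒ = -1.2 × 32600 = -39120 cm⁻¹.

-39120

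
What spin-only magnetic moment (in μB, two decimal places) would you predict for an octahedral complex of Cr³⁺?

Cr is in group 6, so Cr³⁺ is d³ (6 − 3 = 3).
Configuration: t2g^3 e_g^0 → 3 unpaired electrons.
μ(spin-only) = √[3(3+2)] = √15 ≈ 3.87 μB.

3.87 μB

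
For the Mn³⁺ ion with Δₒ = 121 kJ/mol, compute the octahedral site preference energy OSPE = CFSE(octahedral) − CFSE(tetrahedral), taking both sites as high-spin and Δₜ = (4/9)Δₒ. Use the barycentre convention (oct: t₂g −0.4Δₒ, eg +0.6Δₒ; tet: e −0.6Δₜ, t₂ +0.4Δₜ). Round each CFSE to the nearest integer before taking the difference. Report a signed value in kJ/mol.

-51

Mn³⁺: group 7, so d-count = 7 − 3 = 4.
Octahedral high-spin t₂g³ eg¹: CFSE = -0.6 × 121 = -73 kJ/mol.
Tetrahedral e² t₂² gives -0.4Δₜ = -0.4 × (4/9) × 121 = -22 kJ/mol.
Subtracting, OSPE = -73 − (-22) = -51 kJ/mol.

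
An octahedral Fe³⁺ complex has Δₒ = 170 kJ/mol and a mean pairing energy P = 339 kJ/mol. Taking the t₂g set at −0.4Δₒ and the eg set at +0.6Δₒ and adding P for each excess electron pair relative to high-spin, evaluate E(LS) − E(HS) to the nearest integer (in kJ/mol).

338

Fe is in group 8, so Fe³⁺ is d⁵ (8 − 3 = 5).
High-spin d⁵ fills as t₂g³ eg² with CFSE 3(−0.4) + 2(+0.6) = 0.0Δₒ = 0 kJ/mol.
Low-spin: t₂g⁵ eg⁰, orbital CFSE = -2.0Δₒ = -340 kJ/mol; plus 2 excess pairs × P = +678 kJ/mol; total 338 kJ/mol.
Thus E(LS) − E(HS) = 338 kJ/mol.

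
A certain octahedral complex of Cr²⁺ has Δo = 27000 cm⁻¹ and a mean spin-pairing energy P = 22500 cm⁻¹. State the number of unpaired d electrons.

Cr²⁺: group 6, so d-count = 6 − 2 = 4.
Here Δo > P (27000 > 22500), so the low-spin state is favoured.
Filling d⁴ accordingly: t₂g⁴ eg⁰.
Unpaired electrons: 2.

2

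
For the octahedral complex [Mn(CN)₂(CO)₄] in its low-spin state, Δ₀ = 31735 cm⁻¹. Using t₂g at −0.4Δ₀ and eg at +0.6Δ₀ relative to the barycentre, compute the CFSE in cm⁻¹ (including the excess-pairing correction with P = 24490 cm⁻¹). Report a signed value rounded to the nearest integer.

Ligand charges: 2×(-1) from CN⁻ and 4×(+0) from CO sum to -2; with overall charge +0, Mn is +2.
Mn²⁺: group 7, so d-count = 7 − 2 = 5.
Electron filling gives t₂g⁵ eg⁰.
The orbital stabilization is -2.0Δ₀ = -2.0 × 31735 = -63470 cm⁻¹.
High-spin d⁵ would be t₂g³ eg² with 0 pairs; low-spin has 2, so 2 excess pairs cost +2P = +48980 cm⁻¹.
Net CFSE = -63470 + 48980 = -14490 cm⁻¹.

-14490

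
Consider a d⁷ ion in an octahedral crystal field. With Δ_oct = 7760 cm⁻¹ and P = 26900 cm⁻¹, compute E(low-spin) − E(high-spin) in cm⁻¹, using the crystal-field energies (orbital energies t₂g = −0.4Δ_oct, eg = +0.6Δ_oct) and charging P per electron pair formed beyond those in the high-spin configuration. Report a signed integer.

High-spin: t₂g⁵ eg², CFSE = -0.8Δ_oct = -6208 cm⁻¹.
Low-spin t₂g⁶ eg¹ gives -1.8Δ_oct = -13968 cm⁻¹, but forming 1 extra pair costs 1P = 26900 cm⁻¹, so E(LS) = -13968 + 26900 = 12932 cm⁻¹.
Thus E(LS) − E(HS) = 19140 cm⁻¹.

19140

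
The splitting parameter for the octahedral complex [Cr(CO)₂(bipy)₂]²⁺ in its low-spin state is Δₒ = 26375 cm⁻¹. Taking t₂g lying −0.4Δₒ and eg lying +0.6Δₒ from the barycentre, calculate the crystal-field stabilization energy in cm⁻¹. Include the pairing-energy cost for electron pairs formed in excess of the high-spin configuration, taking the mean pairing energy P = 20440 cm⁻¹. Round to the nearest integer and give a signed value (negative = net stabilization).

Ligand charges: 2×(+0) from CO and 2×(+0) from bipy sum to +0; with overall charge +2, Cr is +2.
Group 6 minus oxidation state +2 gives a d⁴ configuration for Cr²⁺.
Configuration: t₂g⁴ eg⁰.
Orbital CFSE = 4(-0.4) + 0(0.6) = -1.6Δₒ = -1.6 × 26375 = -42200 cm⁻¹.
Relative to high-spin t₂g³ eg¹ (0 paired), the low-spin configuration has 1 additional pair, contributing +1 × 20440 = +20440 cm⁻¹.
Combining: -42200 + 20440 = -21760 cm⁻¹.

-21760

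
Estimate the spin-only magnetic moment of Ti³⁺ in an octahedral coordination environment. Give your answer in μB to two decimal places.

Ti sits in group 4; removing 3 electrons leaves Ti³⁺ with 4 − 3 = 1 d electrons.
Configuration: t₂g¹ eg⁰ → 1 unpaired electron.
μ(spin-only) = √[1(1+2)] = √3 ≈ 1.73 μB.

1.73 μB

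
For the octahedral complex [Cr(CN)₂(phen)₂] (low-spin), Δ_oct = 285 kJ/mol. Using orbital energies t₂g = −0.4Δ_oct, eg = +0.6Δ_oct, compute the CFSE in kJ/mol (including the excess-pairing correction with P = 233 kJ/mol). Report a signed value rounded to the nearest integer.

-223

Ligand charges: 2×(-1) from CN⁻ and 2×(+0) from phen sum to -2; with overall charge +0, Cr is +2.
Cr²⁺: group 6, so d-count = 6 − 2 = 4.
The d⁴ electrons fill as t₂g⁴ eg⁰.
CFSE(orbital) = 4×(-0.4Δ_oct) + 0×(0.6Δ_oct) = -1.6Δ_oct; with Δ_oct = 285 kJ/mol that is -456 kJ/mol.
High-spin d⁴ would be t₂g³ eg¹ with 0 pairs; low-spin has 1, so 1 excess pair costs +1P = +233 kJ/mol.
Net CFSE = -456 + 233 = -223 kJ/mol.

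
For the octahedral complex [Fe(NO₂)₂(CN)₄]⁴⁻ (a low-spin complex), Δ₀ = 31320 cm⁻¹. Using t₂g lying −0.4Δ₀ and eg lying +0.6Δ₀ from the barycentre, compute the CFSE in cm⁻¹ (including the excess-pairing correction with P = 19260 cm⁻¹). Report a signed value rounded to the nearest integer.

Ligand charges: 2×(-1) from NO₂⁻ and 4×(-1) from CN⁻ sum to -6; with overall charge -4, Fe is +2.
Group 8 minus oxidation state +2 gives a d⁶ configuration for Fe²⁺.
The d⁶ electrons fill as t₂g⁶ eg⁰.
CFSE(orbital) = 6×(-0.4Δ₀) + 0×(0.6Δ₀) = -2.4Δ₀; with Δ₀ = 31320 cm⁻¹ that is -75168 cm⁻¹.
High-spin d⁶ would be t₂g⁴ eg² with 1 pair; low-spin has 3, so 2 excess pairs cost +2P = +38520 cm⁻¹.
Combining: -75168 + 38520 = -36648 cm⁻¹.

-36648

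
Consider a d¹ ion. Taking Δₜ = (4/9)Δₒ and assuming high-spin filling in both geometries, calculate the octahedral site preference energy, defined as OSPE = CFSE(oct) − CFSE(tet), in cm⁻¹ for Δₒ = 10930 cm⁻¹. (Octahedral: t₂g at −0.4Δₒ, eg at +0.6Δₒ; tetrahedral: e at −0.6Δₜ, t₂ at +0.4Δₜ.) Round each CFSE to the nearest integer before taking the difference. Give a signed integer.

Octahedral high-spin t2g^1 e_g^0: CFSE = -0.4 × 10930 = -4372 cm⁻¹.
Tetrahedral: e^1 t2^0, CFSE = 1(−0.6) + 0(+0.4) = -0.6Δₜ = -0.6 × (4/9) × 10930 = -2915 cm⁻¹.
Subtracting, OSPE = -4372 − (-2915) = -1457 cm⁻¹.

-1457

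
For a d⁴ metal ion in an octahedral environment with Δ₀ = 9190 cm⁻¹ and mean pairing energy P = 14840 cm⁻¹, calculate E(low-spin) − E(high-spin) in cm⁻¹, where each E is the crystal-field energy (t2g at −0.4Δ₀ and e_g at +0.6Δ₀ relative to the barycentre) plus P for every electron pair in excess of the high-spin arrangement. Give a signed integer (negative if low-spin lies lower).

5650

In the high-spin limit (t2g^3 e_g^1) the orbital term is -0.6Δ₀ = -5514 cm⁻¹, with no excess pairing.
Low-spin t2g^4 e_g^0 gives -1.6Δ₀ = -14704 cm⁻¹, but forming 1 extra pair costs 1P = 14840 cm⁻¹, so E(LS) = -14704 + 14840 = 136 cm⁻¹.
The difference is 136 − (-5514) = 5650 cm⁻¹, so high-spin lies lower.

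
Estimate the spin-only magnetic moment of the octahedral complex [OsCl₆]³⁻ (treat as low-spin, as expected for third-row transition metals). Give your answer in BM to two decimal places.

Each Cl⁻ contributes -1; 6 × (-1) = -6. With overall charge -3, Os is in the +3 oxidation state.
Os sits in group 8; removing 3 electrons leaves Os³⁺ with 8 − 3 = 5 d electrons.
Configuration: t₂g⁵ eg⁰ → 1 unpaired electron.
μ(spin-only) = √[1(1+2)] = √3 ≈ 1.73 BM.

1.73 BM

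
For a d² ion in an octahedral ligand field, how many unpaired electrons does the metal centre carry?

Configuration: t₂g² eg⁰, giving 2 unpaired electrons.

2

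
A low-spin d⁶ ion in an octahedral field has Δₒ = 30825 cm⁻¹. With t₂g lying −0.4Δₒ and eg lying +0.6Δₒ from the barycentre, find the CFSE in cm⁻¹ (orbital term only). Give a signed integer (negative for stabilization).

Configuration: t₂g⁶ eg⁰.
The orbital stabilization is -2.4Δₒ = -2.4 × 30825 = -73980 cm⁻¹.

-73980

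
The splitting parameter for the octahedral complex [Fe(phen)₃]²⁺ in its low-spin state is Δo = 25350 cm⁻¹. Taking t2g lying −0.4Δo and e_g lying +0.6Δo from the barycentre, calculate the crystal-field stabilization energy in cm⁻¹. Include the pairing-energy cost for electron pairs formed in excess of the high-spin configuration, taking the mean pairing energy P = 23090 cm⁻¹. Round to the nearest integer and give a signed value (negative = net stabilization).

-14660

phen is neutral, so the +2 overall charge sits on Fe: oxidation state +2.
Fe sits in group 8; removing 2 electrons leaves Fe²⁺ with 8 − 2 = 6 d electrons.
Configuration: t2g^6 e_g^0.
Orbital CFSE = 6(-0.4) + 0(0.6) = -2.4Δo = -2.4 × 25350 = -60840 cm⁻¹.
Pairing penalty: 3 pairs vs 1 in the high-spin reference → 2 extra × P = 46180 cm⁻¹.
Overall CFSE = -60840 + 46180 = -14660 cm⁻¹.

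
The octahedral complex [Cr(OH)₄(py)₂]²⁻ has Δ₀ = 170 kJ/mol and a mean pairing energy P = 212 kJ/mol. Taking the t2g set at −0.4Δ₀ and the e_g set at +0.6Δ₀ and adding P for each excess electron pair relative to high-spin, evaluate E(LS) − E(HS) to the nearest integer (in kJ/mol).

42

Ligand charges: 4×(-1) from OH⁻ and 2×(+0) from py sum to -4; with overall charge -2, Cr is +2.
Cr sits in group 6; removing 2 electrons leaves Cr²⁺ with 6 − 2 = 4 d electrons.
High-spin d⁴ fills as t2g^3 e_g^1 with CFSE 3(−0.4) + 1(+0.6) = -0.6Δ₀ = -102 kJ/mol.
Low-spin t2g^4 e_g^0 gives -1.6Δ₀ = -272 kJ/mol, but forming 1 extra pair costs 1P = 212 kJ/mol, so E(LS) = -272 + 212 = -60 kJ/mol.
Thus E(LS) − E(HS) = 42 kJ/mol.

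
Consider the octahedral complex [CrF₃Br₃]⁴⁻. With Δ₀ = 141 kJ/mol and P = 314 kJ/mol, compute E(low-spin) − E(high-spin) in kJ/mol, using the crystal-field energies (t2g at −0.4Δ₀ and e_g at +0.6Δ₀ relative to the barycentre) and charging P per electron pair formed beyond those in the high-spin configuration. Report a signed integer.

173

Ligand charges: 3×(-1) from F⁻ and 3×(-1) from Br⁻ sum to -6; with overall charge -4, Cr is +2.
Cr is in group 6, so Cr²⁺ is d⁴ (6 − 2 = 4).
High-spin: t2g^3 e_g^1, CFSE = -0.6Δ₀ = -85 kJ/mol.
Low-spin: t2g^4 e_g^0, orbital CFSE = -1.6Δ₀ = -226 kJ/mol; plus 1 excess pair × P = +314 kJ/mol; total 88 kJ/mol.
E(LS) − E(HS) = 88 − (-85) = 173 kJ/mol.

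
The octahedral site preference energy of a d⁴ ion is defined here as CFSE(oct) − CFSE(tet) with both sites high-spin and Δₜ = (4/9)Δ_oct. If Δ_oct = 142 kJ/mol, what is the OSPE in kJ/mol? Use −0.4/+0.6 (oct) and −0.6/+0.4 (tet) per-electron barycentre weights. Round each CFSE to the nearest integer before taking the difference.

Octahedral (high-spin): t₂g³ eg¹, CFSE = 3(−0.4) + 1(+0.6) = -0.6Δ_oct = -0.6 × 142 = -85 kJ/mol.
In a tetrahedral site the filling is e² t₂²: CFSE(tet) = -0.4Δₜ = -0.4 × (4/9)(142) = -25 kJ/mol.
OSPE = CFSE(oct) − CFSE(tet) = -85 − (-25) = -60 kJ/mol.

-60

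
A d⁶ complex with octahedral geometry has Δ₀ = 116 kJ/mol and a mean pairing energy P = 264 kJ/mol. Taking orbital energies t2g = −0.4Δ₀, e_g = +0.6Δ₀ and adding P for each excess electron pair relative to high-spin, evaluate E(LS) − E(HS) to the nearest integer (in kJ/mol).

In the high-spin limit (t2g^4 e_g^2) the orbital term is -0.4Δ₀ = -46 kJ/mol, with no excess pairing.
Low-spin t2g^6 e_g^0 gives -2.4Δ₀ = -278 kJ/mol, but forming 2 extra pairs costs 2P = 528 kJ/mol, so E(LS) = -278 + 528 = 250 kJ/mol.
The difference is 250 − (-46) = 296 kJ/mol, so high-spin lies lower.

296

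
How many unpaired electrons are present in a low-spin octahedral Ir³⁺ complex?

Group 9 minus oxidation state +3 gives a d⁶ configuration for Ir³⁺.
Configuration: t2g^6 e_g^0, giving 0 unpaired electrons.

0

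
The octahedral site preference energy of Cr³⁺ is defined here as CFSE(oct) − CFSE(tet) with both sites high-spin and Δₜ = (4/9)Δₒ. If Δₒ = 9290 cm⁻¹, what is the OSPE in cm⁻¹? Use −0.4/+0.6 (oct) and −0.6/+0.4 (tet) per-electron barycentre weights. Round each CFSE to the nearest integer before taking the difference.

Group 6 minus oxidation state +3 gives a d³ configuration for Cr³⁺.
Octahedral (high-spin): t₂g³ eg⁰, CFSE = 3(−0.4) + 0(+0.6) = -1.2Δₒ = -1.2 × 9290 = -11148 cm⁻¹.
Tetrahedral: e² t₂¹, CFSE = 2(−0.6) + 1(+0.4) = -0.8Δₜ = -0.8 × (4/9) × 9290 = -3303 cm⁻¹.
OSPE = CFSE(oct) − CFSE(tet) = -11148 − (-3303) = -7845 cm⁻¹.

-7845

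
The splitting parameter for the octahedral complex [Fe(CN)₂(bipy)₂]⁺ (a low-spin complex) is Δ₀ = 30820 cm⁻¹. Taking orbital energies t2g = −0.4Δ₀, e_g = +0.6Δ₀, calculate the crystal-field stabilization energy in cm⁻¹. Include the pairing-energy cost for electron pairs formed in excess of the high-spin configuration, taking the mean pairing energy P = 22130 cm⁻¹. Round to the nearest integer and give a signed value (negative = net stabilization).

-17380

Ligand charges: 2×(-1) from CN⁻ and 2×(+0) from bipy sum to -2; with overall charge +1, Fe is +3.
Fe sits in group 8; removing 3 electrons leaves Fe³⁺ with 8 − 3 = 5 d electrons.
Configuration: t2g^5 e_g^0.
The orbital stabilization is -2.0Δ₀ = -2.0 × 30820 = -61640 cm⁻¹.
High-spin d⁵ would be t2g^3 e_g^2 with 0 pairs; low-spin has 2, so 2 excess pairs cost +2P = +44260 cm⁻¹.
Net CFSE = -61640 + 44260 = -17380 cm⁻¹.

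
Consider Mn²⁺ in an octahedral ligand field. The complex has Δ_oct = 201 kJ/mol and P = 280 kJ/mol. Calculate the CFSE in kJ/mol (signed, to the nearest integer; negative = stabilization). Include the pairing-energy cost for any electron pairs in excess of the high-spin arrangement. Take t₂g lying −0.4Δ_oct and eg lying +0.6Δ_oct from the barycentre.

0

Group 7 minus oxidation state +2 gives a d⁵ configuration for Mn²⁺.
Here Δ_oct < P (201 < 280), so the high-spin state is favoured.
Configuration: t₂g³ eg².
Orbital CFSE = 0.0Δ_oct = 0.0 × 201 = 0 kJ/mol.
High-spin has no excess pairs, so no pairing correction applies.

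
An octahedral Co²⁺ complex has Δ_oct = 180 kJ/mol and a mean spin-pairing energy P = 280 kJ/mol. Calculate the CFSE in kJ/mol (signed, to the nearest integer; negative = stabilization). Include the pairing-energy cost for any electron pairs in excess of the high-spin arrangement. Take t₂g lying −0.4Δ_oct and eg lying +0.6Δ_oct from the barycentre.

Group 9 minus oxidation state +2 gives a d⁷ configuration for Co²⁺.
Δ_oct < P, so pairing is avoided: the ground state is high-spin.
That gives t₂g⁵ eg².
Orbital CFSE = -0.8Δ_oct = -0.8 × 180 = -144 kJ/mol.
High-spin has no excess pairs, so no pairing correction applies.

-144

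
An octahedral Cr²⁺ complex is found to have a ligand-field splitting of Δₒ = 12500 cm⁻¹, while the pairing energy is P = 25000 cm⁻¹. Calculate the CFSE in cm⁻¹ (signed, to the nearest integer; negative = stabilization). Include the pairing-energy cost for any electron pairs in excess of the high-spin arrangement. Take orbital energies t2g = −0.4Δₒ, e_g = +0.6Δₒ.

-7500

Group 6 minus oxidation state +2 gives a d⁴ configuration for Cr²⁺.
With Δₒ < P the complex is high-spin.
Configuration: t2g^3 e_g^1.
Orbital CFSE = -0.6Δₒ = -0.6 × 12500 = -7500 cm⁻¹.
High-spin has no excess pairs, so no pairing correction applies.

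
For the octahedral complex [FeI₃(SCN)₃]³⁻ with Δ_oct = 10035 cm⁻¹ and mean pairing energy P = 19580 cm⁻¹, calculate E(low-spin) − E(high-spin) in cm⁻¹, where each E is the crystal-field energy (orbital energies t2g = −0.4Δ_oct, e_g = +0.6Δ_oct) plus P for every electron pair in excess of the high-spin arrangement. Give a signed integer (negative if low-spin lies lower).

19090

Ligand charges: 3×(-1) from I⁻ and 3×(-1) from SCN⁻ sum to -6; with overall charge -3, Fe is +3.
Group 8 minus oxidation state +3 gives a d⁵ configuration for Fe³⁺.
High-spin: t2g^3 e_g^2, CFSE = 0.0Δ_oct = 0 cm⁻¹.
Low-spin t2g^5 e_g^0 gives -2.0Δ_oct = -20070 cm⁻¹, but forming 2 extra pairs costs 2P = 39160 cm⁻¹, so E(LS) = -20070 + 39160 = 19090 cm⁻¹.
E(LS) − E(HS) = 19090 − (0) = 19090 cm⁻¹.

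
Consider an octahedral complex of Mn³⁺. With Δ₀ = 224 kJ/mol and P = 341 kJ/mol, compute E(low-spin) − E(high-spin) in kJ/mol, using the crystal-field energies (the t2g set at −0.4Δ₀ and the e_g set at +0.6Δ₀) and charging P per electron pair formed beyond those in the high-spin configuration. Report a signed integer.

Mn sits in group 7; removing 3 electrons leaves Mn³⁺ with 7 − 3 = 4 d electrons.
High-spin d⁴ fills as t2g^3 e_g^1 with CFSE 3(−0.4) + 1(+0.6) = -0.6Δ₀ = -134 kJ/mol.
Low-spin t2g^4 e_g^0 gives -1.6Δ₀ = -358 kJ/mol, but forming 1 extra pair costs 1P = 341 kJ/mol, so E(LS) = -358 + 341 = -17 kJ/mol.
E(LS) − E(HS) = -17 − (-134) = 117 kJ/mol.

117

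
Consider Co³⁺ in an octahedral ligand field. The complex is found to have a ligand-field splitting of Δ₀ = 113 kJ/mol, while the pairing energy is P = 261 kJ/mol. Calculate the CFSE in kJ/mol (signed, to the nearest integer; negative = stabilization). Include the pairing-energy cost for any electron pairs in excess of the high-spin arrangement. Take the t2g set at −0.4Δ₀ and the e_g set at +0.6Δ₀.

Co is in group 9, so Co³⁺ is d⁶ (9 − 3 = 6).
Here Δ₀ < P (113 < 261), so the high-spin state is favoured.
Filling d⁶ accordingly: t2g^4 e_g^2.
Orbital CFSE = -0.4Δ₀ = -0.4 × 113 = -45 kJ/mol.
High-spin has no excess pairs, so no pairing correction applies.

-45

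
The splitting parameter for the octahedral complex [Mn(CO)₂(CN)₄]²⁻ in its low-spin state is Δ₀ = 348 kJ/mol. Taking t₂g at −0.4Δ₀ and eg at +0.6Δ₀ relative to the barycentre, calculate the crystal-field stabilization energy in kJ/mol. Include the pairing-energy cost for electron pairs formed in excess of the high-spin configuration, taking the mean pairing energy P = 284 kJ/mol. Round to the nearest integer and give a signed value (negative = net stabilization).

Ligand charges: 2×(+0) from CO and 4×(-1) from CN⁻ sum to -4; with overall charge -2, Mn is +2.
Mn is in group 7, so Mn²⁺ is d⁵ (7 − 2 = 5).
Electron filling gives t₂g⁵ eg⁰.
CFSE(orbital) = 5×(-0.4Δ₀) + 0×(0.6Δ₀) = -2.0Δ₀; with Δ₀ = 348 kJ/mol that is -696 kJ/mol.
Pairing penalty: 2 pairs vs 0 in the high-spin reference → 2 extra × P = 568 kJ/mol.
Overall CFSE = -696 + 568 = -128 kJ/mol.

-128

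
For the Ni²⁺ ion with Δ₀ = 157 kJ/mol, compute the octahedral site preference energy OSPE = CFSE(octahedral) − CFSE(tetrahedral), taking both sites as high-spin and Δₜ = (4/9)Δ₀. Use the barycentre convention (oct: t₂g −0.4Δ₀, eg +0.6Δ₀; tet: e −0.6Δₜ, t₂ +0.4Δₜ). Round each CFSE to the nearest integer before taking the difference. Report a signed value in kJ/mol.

Ni²⁺: group 10, so d-count = 10 − 2 = 8.
In an octahedral site d⁸ (HS) is t₂g⁶ eg², giving CFSE(oct) = -1.2Δ₀ = -188 kJ/mol.
Tetrahedral: e⁴ t₂⁴, CFSE = 4(−0.6) + 4(+0.4) = -0.8Δₜ = -0.8 × (4/9) × 157 = -56 kJ/mol.
OSPE = CFSE(oct) − CFSE(tet) = -188 − (-56) = -132 kJ/mol.

-132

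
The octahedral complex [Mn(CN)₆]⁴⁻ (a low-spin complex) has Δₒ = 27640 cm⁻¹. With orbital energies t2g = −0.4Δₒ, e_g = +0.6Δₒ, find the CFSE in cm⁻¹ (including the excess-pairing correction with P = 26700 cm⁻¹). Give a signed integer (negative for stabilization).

Each CN⁻ contributes -1; 6 × (-1) = -6. With overall charge -4, Mn is in the +2 oxidation state.
Group 7 minus oxidation state +2 gives a d⁵ configuration for Mn²⁺.
Electron filling gives t2g^5 e_g^0.
The orbital stabilization is -2.0Δₒ = -2.0 × 27640 = -55280 cm⁻¹.
Pairing penalty: 2 pairs vs 0 in the high-spin reference → 2 extra × P = 53400 cm⁻¹.
Net CFSE = -55280 + 53400 = -1880 cm⁻¹.

-1880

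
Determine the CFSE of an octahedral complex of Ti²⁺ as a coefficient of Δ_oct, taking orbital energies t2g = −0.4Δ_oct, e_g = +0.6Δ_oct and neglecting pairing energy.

Ti²⁺: group 4, so d-count = 4 − 2 = 2.
Configuration: t2g^2 e_g^0.
CFSE = 2(-0.4Δ_oct) + 0(0.6Δ_oct) = -0.8Δ_oct + 0.0Δ_oct = -0.8Δ_oct.

-0.8 Δ_oct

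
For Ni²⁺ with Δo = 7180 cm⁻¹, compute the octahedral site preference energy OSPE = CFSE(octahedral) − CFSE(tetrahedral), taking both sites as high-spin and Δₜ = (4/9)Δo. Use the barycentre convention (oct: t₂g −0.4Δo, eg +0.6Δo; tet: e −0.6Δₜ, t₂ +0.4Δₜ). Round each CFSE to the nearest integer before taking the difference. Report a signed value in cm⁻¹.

-6063

Ni²⁺: group 10, so d-count = 10 − 2 = 8.
In an octahedral site d⁸ (HS) is t₂g⁶ eg², giving CFSE(oct) = -1.2Δo = -8616 cm⁻¹.
In a tetrahedral site the filling is e⁴ t₂⁴: CFSE(tet) = -0.8Δₜ = -0.8 × (4/9)(7180) = -2553 cm⁻¹.
OSPE = -8616 − (-2553) = -6063 cm⁻¹.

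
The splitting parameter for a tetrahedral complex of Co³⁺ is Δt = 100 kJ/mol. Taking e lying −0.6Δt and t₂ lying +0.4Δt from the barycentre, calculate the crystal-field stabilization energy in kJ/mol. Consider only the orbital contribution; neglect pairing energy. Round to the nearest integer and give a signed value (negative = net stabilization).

-60

Co sits in group 9; removing 3 electrons leaves Co³⁺ with 9 − 3 = 6 d electrons.
Tetrahedral fields are weak (Δₜ ≈ 4/9 Δₒ), so electrons fill high-spin.
Configuration: e³ t₂³.
The orbital stabilization is -0.6Δt = -0.6 × 100 = -60 kJ/mol.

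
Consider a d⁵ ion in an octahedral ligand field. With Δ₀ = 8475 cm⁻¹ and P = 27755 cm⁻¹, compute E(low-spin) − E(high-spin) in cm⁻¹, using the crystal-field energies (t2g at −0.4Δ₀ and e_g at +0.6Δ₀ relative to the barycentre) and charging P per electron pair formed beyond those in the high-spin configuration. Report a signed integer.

High-spin d⁵ fills as t2g^3 e_g^2 with CFSE 3(−0.4) + 2(+0.6) = 0.0Δ₀ = 0 cm⁻¹.
Low-spin: t2g^5 e_g^0, orbital CFSE = -2.0Δ₀ = -16950 cm⁻¹; plus 2 excess pairs × P = +55510 cm⁻¹; total 38560 cm⁻¹.
E(LS) − E(HS) = 38560 − (0) = 38560 cm⁻¹.

38560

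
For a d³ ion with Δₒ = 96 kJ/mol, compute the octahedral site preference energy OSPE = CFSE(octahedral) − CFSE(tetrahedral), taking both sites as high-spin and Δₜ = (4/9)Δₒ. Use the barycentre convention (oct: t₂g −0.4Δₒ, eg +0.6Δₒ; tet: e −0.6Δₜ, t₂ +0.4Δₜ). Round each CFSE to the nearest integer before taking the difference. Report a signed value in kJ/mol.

Octahedral (high-spin): t2g^3 e_g^0, CFSE = 3(−0.4) + 0(+0.6) = -1.2Δₒ = -1.2 × 96 = -115 kJ/mol.
Tetrahedral e^2 t2^1 gives -0.8Δₜ = -0.8 × (4/9) × 96 = -34 kJ/mol.
OSPE = -115 − (-34) = -81 kJ/mol.

-81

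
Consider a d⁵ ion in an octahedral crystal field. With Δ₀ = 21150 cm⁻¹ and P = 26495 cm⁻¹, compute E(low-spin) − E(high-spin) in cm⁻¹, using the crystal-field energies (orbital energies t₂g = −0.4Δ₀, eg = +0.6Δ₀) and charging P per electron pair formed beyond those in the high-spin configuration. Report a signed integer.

High-spin: t₂g³ eg², CFSE = 0.0Δ₀ = 0 cm⁻¹.
Low-spin t₂g⁵ eg⁰ gives -2.0Δ₀ = -42300 cm⁻¹, but forming 2 extra pairs costs 2P = 52990 cm⁻¹, so E(LS) = -42300 + 52990 = 10690 cm⁻¹.
The difference is 10690 − (0) = 10690 cm⁻¹, so high-spin lies lower.

10690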